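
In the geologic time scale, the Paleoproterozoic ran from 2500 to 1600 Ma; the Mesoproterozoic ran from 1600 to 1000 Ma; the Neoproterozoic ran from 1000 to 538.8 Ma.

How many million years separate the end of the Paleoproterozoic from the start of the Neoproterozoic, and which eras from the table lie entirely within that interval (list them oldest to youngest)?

End of Paleoproterozoic = 1600 Ma; start of Neoproterozoic = 1000 Ma.
Gap = 1600 − 1000 = 600 Myr.
Eras wholly inside 1600–1000 Ma: Mesoproterozoic (1600–1000).

600 million years; Mesoproterozoic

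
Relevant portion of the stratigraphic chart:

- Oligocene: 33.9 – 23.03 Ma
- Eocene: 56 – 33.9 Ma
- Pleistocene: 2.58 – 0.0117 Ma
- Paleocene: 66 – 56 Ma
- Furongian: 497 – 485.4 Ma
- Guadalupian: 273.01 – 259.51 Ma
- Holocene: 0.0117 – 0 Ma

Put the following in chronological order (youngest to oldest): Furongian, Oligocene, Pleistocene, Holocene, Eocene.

The oldest of these is Furongian (starts 497 Ma) and the youngest is Holocene (ends 0 Ma).
In between, by decreasing start age: Eocene (56), Oligocene (33.9), Pleistocene (2.58).
Listing youngest first means reversing that sequence.

Holocene, Pleistocene, Oligocene, Eocene, Furongian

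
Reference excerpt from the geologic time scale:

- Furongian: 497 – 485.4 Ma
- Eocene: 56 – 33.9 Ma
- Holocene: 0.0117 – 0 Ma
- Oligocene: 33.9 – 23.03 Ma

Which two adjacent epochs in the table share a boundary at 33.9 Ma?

The Eocene ends at 33.9 Ma and the Oligocene begins at 33.9 Ma, so they share that boundary.

Eocene and Oligocene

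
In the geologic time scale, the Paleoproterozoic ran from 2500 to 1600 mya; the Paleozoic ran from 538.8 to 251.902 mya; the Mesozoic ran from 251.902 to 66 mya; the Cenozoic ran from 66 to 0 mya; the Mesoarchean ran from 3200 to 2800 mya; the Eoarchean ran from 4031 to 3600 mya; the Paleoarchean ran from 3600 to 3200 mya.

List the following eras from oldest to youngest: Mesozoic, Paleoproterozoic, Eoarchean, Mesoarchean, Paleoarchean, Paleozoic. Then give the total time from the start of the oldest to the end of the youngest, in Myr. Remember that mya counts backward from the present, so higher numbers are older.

From the excerpt: Mesozoic 251.902–66; Paleoproterozoic 2500–1600; Eoarchean 4031–3600; Mesoarchean 3200–2800; Paleoarchean 3600–3200; Paleozoic 538.8–251.902 (Ma).
Larger Ma is earlier, so the oldest is Eoarchean and the youngest is Mesozoic; oldest to youngest: Eoarchean, Paleoarchean, Mesoarchean, Paleoproterozoic, Paleozoic, Mesozoic.
Oldest start 4031 minus youngest end 66 gives 3965 Myr overall.

Eoarchean → Paleoarchean → Mesoarchean → Paleoproterozoic → Paleozoic → Mesozoic; total span 3965 Myr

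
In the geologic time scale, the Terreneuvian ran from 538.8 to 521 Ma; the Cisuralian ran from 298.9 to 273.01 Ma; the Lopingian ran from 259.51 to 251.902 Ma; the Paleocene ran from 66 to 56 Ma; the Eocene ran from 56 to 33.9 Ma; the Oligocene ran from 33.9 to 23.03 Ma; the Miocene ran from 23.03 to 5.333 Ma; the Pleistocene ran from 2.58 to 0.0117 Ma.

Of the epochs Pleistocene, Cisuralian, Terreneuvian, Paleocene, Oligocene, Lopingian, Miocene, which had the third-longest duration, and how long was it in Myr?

Miocene, 17.697 million years

Start − end for each: Pleistocene 2.58 − 0.0117 = 2.5683; Cisuralian 298.9 − 273.01 = 25.89; Terreneuvian 538.8 − 521 = 17.8; Paleocene 66 − 56 = 10; Oligocene 33.9 − 23.03 = 10.87; Lopingian 259.51 − 251.902 = 7.608; Miocene 23.03 − 5.333 = 17.697.
Ranking these from longest: Cisuralian > Terreneuvian > Miocene > Oligocene > Paleocene > Lopingian > Pleistocene.
Position 3 in that ranking is Miocene, which lasted 17.697 Myr.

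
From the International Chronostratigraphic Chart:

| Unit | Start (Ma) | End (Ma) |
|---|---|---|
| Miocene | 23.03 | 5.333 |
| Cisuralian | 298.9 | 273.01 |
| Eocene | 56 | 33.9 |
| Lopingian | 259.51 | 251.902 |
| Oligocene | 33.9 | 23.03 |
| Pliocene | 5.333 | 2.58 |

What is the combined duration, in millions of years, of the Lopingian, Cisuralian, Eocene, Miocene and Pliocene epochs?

76.048 million years

Each duration: Lopingian = 7.608; Cisuralian = 25.89; Eocene = 22.1; Miocene = 17.697; Pliocene = 2.753.
Sum: 7.608 + 25.89 + 22.1 + 17.697 + 2.753 = 76.048 Myr.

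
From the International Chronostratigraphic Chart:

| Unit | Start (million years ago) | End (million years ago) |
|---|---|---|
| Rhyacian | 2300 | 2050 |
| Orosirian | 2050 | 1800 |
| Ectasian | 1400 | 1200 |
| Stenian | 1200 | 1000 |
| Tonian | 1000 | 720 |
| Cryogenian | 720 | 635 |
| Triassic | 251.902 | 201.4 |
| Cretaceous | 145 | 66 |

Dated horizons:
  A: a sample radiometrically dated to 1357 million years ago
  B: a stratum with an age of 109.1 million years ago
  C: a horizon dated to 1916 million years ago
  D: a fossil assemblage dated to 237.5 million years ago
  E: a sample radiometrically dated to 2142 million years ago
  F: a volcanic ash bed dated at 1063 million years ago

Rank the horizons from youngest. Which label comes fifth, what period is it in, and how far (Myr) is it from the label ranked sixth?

Sorted youngest-first by Ma: B (109.1), D (237.5), F (1063), A (1357), C (1916), E (2142).
The fifth youngest is C at 1916 Ma, which lies in 2050–1800 Ma: the Orosirian.
The sixth youngest is E at 2142 Ma; separation = |1916 − 2142| = 226 Myr.

C, in the Orosirian; 226 million years to E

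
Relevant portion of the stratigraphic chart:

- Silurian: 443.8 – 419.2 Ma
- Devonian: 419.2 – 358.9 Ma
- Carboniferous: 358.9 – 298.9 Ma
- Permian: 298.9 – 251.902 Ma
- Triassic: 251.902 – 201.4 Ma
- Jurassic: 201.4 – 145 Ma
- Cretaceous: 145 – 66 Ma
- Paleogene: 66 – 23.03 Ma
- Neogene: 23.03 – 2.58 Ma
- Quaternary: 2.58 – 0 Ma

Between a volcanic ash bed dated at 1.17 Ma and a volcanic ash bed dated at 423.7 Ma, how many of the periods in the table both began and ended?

8

423.7 Ma sits inside the Silurian (443.8–419.2) and 1.17 Ma inside the Quaternary (2.58–0); neither of those is wholly between the two dates.
The listed periods lying completely between them are Devonian, Carboniferous, Permian, Triassic, Jurassic, Cretaceous, Paleogene, Neogene — 8 in all.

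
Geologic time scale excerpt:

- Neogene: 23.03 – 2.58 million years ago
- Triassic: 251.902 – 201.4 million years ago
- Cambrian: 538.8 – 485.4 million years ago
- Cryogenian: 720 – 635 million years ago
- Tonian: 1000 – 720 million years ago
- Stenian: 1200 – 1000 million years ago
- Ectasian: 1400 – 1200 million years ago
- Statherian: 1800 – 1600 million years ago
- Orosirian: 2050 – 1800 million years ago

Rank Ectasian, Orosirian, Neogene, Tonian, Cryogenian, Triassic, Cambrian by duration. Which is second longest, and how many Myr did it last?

Durations: Ectasian 200; Orosirian 250; Neogene 20.45; Tonian 280; Cryogenian 85; Triassic 50.502; Cambrian 53.4 Myr.
Sorted longest-first: Tonian (280), Orosirian (250), Ectasian (200), Cryogenian (85), Cambrian (53.4), Triassic (50.502), Neogene (20.45).
The second longest is Orosirian at 250 Myr.

Orosirian, 250 million years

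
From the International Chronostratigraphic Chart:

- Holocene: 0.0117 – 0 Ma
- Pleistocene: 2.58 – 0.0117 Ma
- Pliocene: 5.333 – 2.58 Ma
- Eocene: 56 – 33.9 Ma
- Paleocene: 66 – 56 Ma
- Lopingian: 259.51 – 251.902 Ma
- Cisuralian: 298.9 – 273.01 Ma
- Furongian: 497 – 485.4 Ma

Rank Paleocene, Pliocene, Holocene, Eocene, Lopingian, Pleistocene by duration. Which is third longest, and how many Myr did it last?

Start − end for each: Paleocene 66 − 56 = 10; Pliocene 5.333 − 2.58 = 2.753; Holocene 0.0117 − 0 = 0.0117; Eocene 56 − 33.9 = 22.1; Lopingian 259.51 − 251.902 = 7.608; Pleistocene 2.58 − 0.0117 = 2.5683.
Ranking these from longest: Eocene > Paleocene > Lopingian > Pliocene > Pleistocene > Holocene.
Position 3 in that ranking is Lopingian, which lasted 7.608 Myr.

Lopingian, 7.608 million years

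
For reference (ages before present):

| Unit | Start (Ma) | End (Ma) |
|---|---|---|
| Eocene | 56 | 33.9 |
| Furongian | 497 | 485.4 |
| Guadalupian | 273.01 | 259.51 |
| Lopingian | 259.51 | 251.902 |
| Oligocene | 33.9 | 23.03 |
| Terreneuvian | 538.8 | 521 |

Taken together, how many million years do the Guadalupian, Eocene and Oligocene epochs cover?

46.47 million years

Each duration: Guadalupian = 13.5; Eocene = 22.1; Oligocene = 10.87.
Sum: 13.5 + 22.1 + 10.87 = 46.47 Myr.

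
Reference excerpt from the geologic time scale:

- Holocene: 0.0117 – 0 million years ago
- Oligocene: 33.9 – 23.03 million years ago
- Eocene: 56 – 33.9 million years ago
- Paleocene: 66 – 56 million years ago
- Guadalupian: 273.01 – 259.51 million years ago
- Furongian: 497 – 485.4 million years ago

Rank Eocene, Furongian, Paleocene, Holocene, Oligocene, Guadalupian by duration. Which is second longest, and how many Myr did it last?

Start − end for each: Eocene 56 − 33.9 = 22.1; Furongian 497 − 485.4 = 11.6; Paleocene 66 − 56 = 10; Holocene 0.0117 − 0 = 0.0117; Oligocene 33.9 − 23.03 = 10.87; Guadalupian 273.01 − 259.51 = 13.5.
Ranking these from longest: Eocene > Guadalupian > Furongian > Oligocene > Paleocene > Holocene.
Position 2 in that ranking is Guadalupian, which lasted 13.5 Myr.

Guadalupian, 13.5 million years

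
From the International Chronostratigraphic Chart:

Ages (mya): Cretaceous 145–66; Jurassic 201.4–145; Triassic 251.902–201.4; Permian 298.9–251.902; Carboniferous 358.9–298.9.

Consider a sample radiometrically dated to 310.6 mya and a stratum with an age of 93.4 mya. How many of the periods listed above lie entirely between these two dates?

3

310.6 Ma sits inside the Carboniferous (358.9–298.9) and 93.4 Ma inside the Cretaceous (145–66); neither of those is wholly between the two dates.
The listed periods lying completely between them are Permian, Triassic, Jurassic — 3 in all.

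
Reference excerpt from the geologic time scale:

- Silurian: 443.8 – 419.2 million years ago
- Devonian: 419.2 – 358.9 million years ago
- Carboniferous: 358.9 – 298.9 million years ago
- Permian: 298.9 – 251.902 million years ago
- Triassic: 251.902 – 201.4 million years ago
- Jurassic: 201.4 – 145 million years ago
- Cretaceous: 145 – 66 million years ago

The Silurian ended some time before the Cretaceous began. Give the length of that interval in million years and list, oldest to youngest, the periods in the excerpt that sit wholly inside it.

274.2 million years; Devonian, Carboniferous, Permian, Triassic, Jurassic

The Silurian closes at 419.2 Ma and the Cretaceous opens at 145 Ma, so the interval is 419.2 − 145 = 274.2 Myr.
A period fits inside if it starts at or after 419.2 Ma and ends at or before 145 Ma; oldest first that gives Devonian, Carboniferous, Permian, Triassic, Jurassic.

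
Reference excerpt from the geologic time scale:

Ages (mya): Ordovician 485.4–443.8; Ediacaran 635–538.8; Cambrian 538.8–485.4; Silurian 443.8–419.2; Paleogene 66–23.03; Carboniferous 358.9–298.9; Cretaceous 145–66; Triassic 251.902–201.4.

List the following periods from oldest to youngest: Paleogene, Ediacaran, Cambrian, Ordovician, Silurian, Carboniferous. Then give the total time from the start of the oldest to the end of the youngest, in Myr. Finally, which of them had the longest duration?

From the excerpt: Paleogene 66–23.03; Ediacaran 635–538.8; Cambrian 538.8–485.4; Ordovician 485.4–443.8; Silurian 443.8–419.2; Carboniferous 358.9–298.9 (Ma).
Larger Ma is earlier, so the oldest is Ediacaran and the youngest is Paleogene; oldest to youngest: Ediacaran, Cambrian, Ordovician, Silurian, Carboniferous, Paleogene.
Oldest start 635 minus youngest end 23.03 gives 611.97 Myr overall.
Individual lengths (start − end): Ordovician 41.6; Paleogene 42.97; Ediacaran 96.2; Carboniferous 60; Silurian 24.6; Cambrian 53.4. The largest is Ediacaran at 96.2 Myr.

Ediacaran → Cambrian → Ordovician → Silurian → Carboniferous → Paleogene; total span 611.97 Myr; longest is Ediacaran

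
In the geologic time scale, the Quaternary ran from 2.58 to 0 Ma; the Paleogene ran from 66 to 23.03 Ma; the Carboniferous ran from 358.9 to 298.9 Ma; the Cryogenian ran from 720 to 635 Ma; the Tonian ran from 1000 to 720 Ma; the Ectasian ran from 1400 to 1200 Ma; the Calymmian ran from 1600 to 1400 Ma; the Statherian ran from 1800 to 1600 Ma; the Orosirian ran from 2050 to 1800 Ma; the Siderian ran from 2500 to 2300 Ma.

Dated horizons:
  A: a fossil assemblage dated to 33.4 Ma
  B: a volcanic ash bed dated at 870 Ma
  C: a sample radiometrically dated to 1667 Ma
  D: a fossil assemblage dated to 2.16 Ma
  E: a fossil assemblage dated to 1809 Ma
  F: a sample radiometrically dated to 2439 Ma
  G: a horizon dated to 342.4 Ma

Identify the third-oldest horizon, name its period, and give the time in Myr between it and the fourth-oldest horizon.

Sorted oldest-first by Ma: F (2439), E (1809), C (1667), B (870), G (342.4), A (33.4), D (2.16).
The third oldest is C at 1667 Ma, which lies in 1800–1600 Ma: the Statherian.
The fourth oldest is B at 870 Ma; separation = |1667 − 870| = 797 Myr.

C, in the Statherian; 797 million years to B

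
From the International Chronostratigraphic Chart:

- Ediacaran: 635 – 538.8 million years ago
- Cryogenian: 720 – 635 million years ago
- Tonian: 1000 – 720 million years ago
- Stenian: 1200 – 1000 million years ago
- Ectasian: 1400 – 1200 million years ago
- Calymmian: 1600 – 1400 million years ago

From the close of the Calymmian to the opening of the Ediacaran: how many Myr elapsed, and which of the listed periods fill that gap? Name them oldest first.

765 million years; Ectasian, Stenian, Tonian, Cryogenian

End of Calymmian = 1400 Ma; start of Ediacaran = 635 Ma.
Gap = 1400 − 635 = 765 Myr.
Periods wholly inside 1400–635 Ma: Ectasian (1400–1200), Stenian (1200–1000), Tonian (1000–720), Cryogenian (720–635).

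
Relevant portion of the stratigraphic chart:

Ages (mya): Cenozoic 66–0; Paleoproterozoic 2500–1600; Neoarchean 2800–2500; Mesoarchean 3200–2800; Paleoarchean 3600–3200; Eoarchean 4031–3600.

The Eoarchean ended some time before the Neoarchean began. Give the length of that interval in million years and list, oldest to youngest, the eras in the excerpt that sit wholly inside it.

800 million years; Paleoarchean, Mesoarchean

End of Eoarchean = 3600 Ma; start of Neoarchean = 2800 Ma.
Gap = 3600 − 2800 = 800 Myr.
Eras wholly inside 3600–2800 Ma: Paleoarchean (3600–3200), Mesoarchean (3200–2800).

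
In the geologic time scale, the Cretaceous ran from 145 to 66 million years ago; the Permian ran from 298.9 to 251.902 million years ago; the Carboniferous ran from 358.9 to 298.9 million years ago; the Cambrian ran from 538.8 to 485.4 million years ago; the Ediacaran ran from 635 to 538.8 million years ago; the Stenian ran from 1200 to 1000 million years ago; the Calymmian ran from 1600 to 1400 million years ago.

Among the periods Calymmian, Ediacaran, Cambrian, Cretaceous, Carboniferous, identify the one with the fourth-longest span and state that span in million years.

Carboniferous, 60 million years

Durations: Calymmian 200; Ediacaran 96.2; Cambrian 53.4; Cretaceous 79; Carboniferous 60 Myr.
Sorted longest-first: Calymmian (200), Ediacaran (96.2), Cretaceous (79), Carboniferous (60), Cambrian (53.4).
The fourth longest is Carboniferous at 60 Myr.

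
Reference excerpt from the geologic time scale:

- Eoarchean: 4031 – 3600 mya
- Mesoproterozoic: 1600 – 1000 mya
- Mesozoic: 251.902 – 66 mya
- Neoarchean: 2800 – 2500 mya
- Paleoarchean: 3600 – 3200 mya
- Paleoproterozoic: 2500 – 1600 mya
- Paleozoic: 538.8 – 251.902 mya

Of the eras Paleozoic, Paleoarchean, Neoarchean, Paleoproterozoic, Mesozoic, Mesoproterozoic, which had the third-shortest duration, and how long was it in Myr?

Neoarchean, 300 million years

Durations: Paleozoic 286.898; Paleoarchean 400; Neoarchean 300; Paleoproterozoic 900; Mesozoic 185.902; Mesoproterozoic 600 Myr.
Sorted shortest-first: Mesozoic (185.902), Paleozoic (286.898), Neoarchean (300), Paleoarchean (400), Mesoproterozoic (600), Paleoproterozoic (900).
The third shortest is Neoarchean at 300 Myr.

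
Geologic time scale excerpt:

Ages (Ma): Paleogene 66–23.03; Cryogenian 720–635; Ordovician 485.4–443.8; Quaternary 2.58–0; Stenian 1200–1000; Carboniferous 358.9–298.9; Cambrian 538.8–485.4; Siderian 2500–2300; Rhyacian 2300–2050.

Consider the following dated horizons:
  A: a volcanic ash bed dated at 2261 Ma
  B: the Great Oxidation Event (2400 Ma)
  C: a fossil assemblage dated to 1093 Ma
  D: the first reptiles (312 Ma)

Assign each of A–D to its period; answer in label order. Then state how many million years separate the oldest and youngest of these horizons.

A — Rhyacian; B — Siderian; C — Stenian; D — Carboniferous; span 2088 million years

A: 2261 Ma lies in 2300–2050 Ma, so Rhyacian.
B: 2400 Ma lies in 2500–2300 Ma, so Siderian.
C: 1093 Ma lies in 1200–1000 Ma, so Stenian.
D: 312 Ma lies in 358.9–298.9 Ma, so Carboniferous.
Oldest = 2400 Ma, youngest = 312 Ma → span 2088 Myr.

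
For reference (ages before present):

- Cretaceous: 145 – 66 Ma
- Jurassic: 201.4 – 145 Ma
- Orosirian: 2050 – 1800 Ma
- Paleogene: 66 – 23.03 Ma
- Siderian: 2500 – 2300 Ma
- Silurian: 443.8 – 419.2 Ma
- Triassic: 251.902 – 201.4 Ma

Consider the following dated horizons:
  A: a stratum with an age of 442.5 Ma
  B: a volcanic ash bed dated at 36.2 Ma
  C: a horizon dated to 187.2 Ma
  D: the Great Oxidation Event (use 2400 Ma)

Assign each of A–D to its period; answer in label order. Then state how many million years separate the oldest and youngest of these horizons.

A: 442.5 Ma lies in 443.8–419.2 Ma, so Silurian.
B: 36.2 Ma lies in 66–23.03 Ma, so Paleogene.
C: 187.2 Ma lies in 201.4–145 Ma, so Jurassic.
D: 2400 Ma lies in 2500–2300 Ma, so Siderian.
Oldest = 2400 Ma, youngest = 36.2 Ma → span 2363.8 Myr.

A — Silurian; B — Paleogene; C — Jurassic; D — Siderian; span 2363.8 million years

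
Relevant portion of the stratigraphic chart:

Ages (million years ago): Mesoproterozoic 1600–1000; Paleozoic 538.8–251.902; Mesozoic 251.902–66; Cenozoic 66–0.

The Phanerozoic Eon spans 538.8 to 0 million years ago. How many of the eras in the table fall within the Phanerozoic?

3

Eras inside 538.8–0 Ma: Paleozoic, Mesozoic, Cenozoic — 3 in total.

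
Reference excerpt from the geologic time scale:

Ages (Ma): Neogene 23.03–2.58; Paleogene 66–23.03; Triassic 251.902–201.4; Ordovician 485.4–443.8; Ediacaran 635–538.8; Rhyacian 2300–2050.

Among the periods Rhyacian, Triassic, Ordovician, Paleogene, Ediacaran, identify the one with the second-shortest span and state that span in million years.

Durations: Rhyacian 250; Triassic 50.502; Ordovician 41.6; Paleogene 42.97; Ediacaran 96.2 Myr.
Sorted shortest-first: Ordovician (41.6), Paleogene (42.97), Triassic (50.502), Ediacaran (96.2), Rhyacian (250).
The second shortest is Paleogene at 42.97 Myr.

Paleogene, 42.97 million years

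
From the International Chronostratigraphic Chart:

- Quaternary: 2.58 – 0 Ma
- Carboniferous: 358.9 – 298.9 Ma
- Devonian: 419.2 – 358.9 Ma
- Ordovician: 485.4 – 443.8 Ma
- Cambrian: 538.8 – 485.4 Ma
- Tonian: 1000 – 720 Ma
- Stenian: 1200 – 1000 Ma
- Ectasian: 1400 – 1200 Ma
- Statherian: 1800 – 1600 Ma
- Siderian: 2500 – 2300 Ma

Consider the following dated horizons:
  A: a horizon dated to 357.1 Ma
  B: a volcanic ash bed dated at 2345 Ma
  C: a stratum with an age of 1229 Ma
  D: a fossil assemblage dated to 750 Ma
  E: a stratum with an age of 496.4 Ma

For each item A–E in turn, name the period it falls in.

A — Carboniferous; B — Siderian; C — Ectasian; D — Tonian; E — Cambrian

Match each age against the start–end ranges in the excerpt: A = 357.1 Ma → Carboniferous (358.9–298.9); B = 2345 Ma → Siderian (2500–2300); C = 1229 Ma → Ectasian (1400–1200); D = 750 Ma → Tonian (1000–720); E = 496.4 Ma → Cambrian (538.8–485.4).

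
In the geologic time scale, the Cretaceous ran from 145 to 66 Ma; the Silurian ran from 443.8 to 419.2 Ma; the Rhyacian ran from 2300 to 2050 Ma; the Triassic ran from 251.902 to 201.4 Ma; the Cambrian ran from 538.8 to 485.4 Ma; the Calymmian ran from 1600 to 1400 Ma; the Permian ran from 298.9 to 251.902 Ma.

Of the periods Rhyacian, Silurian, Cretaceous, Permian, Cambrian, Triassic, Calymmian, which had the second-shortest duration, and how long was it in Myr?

Start − end for each: Rhyacian 2300 − 2050 = 250; Silurian 443.8 − 419.2 = 24.6; Cretaceous 145 − 66 = 79; Permian 298.9 − 251.902 = 46.998; Cambrian 538.8 − 485.4 = 53.4; Triassic 251.902 − 201.4 = 50.502; Calymmian 1600 − 1400 = 200.
Ranking these from shortest: Silurian < Permian < Triassic < Cambrian < Cretaceous < Calymmian < Rhyacian.
Position 2 in that ranking is Permian, which lasted 46.998 Myr.

Permian, 46.998 million years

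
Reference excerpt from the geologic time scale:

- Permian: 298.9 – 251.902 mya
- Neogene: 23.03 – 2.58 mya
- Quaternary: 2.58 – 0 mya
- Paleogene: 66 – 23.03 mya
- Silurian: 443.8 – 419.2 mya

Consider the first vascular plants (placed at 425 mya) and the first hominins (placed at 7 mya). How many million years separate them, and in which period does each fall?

Elapsed time: 425 − 7 = 418 Myr.
425 Ma lies within 443.8–419.2 Ma: Silurian.
7 Ma lies within 23.03–2.58 Ma: Neogene.

418 million years apart; the first in the Silurian, the second in the Neogene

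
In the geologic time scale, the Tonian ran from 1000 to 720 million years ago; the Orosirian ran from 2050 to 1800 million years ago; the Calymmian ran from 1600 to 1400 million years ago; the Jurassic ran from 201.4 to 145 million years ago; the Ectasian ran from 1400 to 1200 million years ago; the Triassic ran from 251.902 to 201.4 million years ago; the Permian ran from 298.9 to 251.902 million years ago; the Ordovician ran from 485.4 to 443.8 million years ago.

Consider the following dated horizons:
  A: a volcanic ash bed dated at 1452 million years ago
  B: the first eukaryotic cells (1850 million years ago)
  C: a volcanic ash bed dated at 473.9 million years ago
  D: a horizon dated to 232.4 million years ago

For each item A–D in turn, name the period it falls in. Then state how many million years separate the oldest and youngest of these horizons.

A — Calymmian; B — Orosirian; C — Ordovician; D — Triassic; span 1617.6 million years

A: 1452 Ma lies in 1600–1400 Ma, so Calymmian.
B: 1850 Ma lies in 2050–1800 Ma, so Orosirian.
C: 473.9 Ma lies in 485.4–443.8 Ma, so Ordovician.
D: 232.4 Ma lies in 251.902–201.4 Ma, so Triassic.
Oldest = 1850 Ma, youngest = 232.4 Ma → span 1617.6 Myr.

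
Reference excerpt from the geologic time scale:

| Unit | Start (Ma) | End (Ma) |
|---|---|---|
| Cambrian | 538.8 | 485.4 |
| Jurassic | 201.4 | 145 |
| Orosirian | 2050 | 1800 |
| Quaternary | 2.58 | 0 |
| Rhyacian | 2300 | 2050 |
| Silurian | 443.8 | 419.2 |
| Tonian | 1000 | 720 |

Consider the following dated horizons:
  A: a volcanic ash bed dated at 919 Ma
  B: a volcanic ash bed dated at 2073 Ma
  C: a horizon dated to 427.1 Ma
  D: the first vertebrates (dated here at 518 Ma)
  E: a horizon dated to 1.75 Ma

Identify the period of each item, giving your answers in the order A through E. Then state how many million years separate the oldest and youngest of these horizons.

A: 919 Ma lies in 1000–720 Ma, so Tonian.
B: 2073 Ma lies in 2300–2050 Ma, so Rhyacian.
C: 427.1 Ma lies in 443.8–419.2 Ma, so Silurian.
D: 518 Ma lies in 538.8–485.4 Ma, so Cambrian.
E: 1.75 Ma lies in 2.58–0 Ma, so Quaternary.
Oldest = 2073 Ma, youngest = 1.75 Ma → span 2071.25 Myr.

A — Tonian; B — Rhyacian; C — Silurian; D — Cambrian; E — Quaternary; span 2071.25 million years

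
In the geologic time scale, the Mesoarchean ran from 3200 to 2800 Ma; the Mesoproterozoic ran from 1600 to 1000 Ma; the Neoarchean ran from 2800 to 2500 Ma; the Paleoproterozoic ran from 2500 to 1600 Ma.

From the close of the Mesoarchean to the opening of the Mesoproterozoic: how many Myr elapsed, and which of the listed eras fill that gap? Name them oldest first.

1200 million years; Neoarchean, Paleoproterozoic

End of Mesoarchean = 2800 Ma; start of Mesoproterozoic = 1600 Ma.
Gap = 2800 − 1600 = 1200 Myr.
Eras wholly inside 2800–1600 Ma: Neoarchean (2800–2500), Paleoproterozoic (2500–1600).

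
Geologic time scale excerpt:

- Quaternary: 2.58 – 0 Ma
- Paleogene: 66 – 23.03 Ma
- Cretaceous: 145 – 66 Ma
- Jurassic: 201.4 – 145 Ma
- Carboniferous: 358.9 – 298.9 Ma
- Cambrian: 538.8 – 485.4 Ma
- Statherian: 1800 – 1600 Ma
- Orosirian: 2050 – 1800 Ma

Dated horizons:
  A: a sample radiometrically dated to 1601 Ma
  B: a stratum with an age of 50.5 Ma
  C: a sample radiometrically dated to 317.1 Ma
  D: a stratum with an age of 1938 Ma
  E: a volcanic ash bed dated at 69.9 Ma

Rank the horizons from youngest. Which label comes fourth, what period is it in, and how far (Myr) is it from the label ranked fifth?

A, in the Statherian; 337 million years to D

Smaller Ma means younger, so youngest first: B 50.5 < E 69.9 < C 317.1 < A 1601 < D 1938.
Counting 4 along gives A (1601 Ma); the excerpt puts that inside the Statherian, 1800–1600 Ma.
Next in line is D (1938 Ma), and 1938 − 1601 = 337 Myr.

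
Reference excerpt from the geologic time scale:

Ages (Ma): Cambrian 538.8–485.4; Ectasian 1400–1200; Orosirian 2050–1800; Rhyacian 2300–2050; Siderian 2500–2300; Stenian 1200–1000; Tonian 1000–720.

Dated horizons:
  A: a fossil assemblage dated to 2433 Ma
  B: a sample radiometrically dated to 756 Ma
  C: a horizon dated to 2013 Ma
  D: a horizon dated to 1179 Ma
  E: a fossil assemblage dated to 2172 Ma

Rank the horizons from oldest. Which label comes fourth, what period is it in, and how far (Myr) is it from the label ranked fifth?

Sorted oldest-first by Ma: A (2433), E (2172), C (2013), D (1179), B (756).
The fourth oldest is D at 1179 Ma, which lies in 1200–1000 Ma: the Stenian.
The fifth oldest is B at 756 Ma; separation = |1179 − 756| = 423 Myr.

D, in the Stenian; 423 million years to B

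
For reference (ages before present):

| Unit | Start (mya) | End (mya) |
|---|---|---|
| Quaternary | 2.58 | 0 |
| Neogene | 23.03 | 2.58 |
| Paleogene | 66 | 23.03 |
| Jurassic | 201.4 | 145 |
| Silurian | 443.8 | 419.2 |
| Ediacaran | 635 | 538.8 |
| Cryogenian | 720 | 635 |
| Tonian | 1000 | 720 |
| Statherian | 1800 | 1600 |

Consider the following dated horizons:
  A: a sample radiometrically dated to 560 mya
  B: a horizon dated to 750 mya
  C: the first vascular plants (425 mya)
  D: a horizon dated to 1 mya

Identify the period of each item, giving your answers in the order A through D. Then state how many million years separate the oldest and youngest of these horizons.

A — Ediacaran; B — Tonian; C — Silurian; D — Quaternary; span 749 million years

A: 560 Ma lies in 635–538.8 Ma, so Ediacaran.
B: 750 Ma lies in 1000–720 Ma, so Tonian.
C: 425 Ma lies in 443.8–419.2 Ma, so Silurian.
D: 1 Ma lies in 2.58–0 Ma, so Quaternary.
Oldest = 750 Ma, youngest = 1 Ma → span 749 Myr.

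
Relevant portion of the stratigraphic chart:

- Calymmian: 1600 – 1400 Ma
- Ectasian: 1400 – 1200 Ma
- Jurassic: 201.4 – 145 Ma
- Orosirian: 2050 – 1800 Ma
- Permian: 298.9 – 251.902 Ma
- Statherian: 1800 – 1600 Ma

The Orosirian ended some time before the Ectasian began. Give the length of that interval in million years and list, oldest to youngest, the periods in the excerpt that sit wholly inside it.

400 million years; Statherian, Calymmian

The Orosirian closes at 1800 Ma and the Ectasian opens at 1400 Ma, so the interval is 1800 − 1400 = 400 Myr.
A period fits inside if it starts at or after 1800 Ma and ends at or before 1400 Ma; oldest first that gives Statherian, Calymmian.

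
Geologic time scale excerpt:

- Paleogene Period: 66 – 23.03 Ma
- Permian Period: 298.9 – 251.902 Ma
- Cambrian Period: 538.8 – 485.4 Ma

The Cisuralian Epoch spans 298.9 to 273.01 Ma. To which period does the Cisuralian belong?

The Cisuralian (298.9–273.01 Ma) lies entirely within 298.9–251.902 Ma, the Permian Period.

Permian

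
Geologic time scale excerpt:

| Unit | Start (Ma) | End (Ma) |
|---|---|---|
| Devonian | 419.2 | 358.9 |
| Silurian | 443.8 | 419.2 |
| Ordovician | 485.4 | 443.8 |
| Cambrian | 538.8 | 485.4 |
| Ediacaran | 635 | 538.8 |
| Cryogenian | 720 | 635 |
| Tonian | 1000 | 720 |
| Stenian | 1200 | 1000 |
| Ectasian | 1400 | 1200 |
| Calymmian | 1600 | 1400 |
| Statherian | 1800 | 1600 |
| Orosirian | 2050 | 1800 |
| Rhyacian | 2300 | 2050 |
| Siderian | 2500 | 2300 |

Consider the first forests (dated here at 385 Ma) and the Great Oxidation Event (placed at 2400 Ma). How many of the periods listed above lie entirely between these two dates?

2400 Ma sits inside the Siderian (2500–2300) and 385 Ma inside the Devonian (419.2–358.9); neither of those is wholly between the two dates.
The listed periods lying completely between them are Rhyacian, Orosirian, Statherian, Calymmian, Ectasian, Stenian, Tonian, Cryogenian, Ediacaran, Cambrian, Ordovician, Silurian — 12 in all.

12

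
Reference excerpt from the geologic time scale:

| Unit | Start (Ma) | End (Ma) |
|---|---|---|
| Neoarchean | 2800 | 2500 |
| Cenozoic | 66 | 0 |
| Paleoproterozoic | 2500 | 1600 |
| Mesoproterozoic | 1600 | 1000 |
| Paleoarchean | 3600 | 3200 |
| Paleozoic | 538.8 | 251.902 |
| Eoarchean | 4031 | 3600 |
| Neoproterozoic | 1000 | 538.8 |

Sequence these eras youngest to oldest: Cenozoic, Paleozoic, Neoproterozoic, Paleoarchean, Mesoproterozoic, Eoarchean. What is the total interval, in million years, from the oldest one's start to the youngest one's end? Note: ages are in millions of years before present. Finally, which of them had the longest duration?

Start ages (Ma): Eoarchean 4031, Paleoarchean 3600, Mesoproterozoic 1600, Neoproterozoic 1000, Paleozoic 538.8, Cenozoic 66.
Ordered youngest to oldest: Cenozoic, Paleozoic, Neoproterozoic, Mesoproterozoic, Paleoarchean, Eoarchean.
Span = 4031 − 0 = 4031 Myr.
Durations: Eoarchean 431, Cenozoic 66, Paleozoic 286.898, Paleoarchean 400, Mesoproterozoic 600, Neoproterozoic 461.2 → longest is Mesoproterozoic (600 Myr).

Cenozoic, Paleozoic, Neoproterozoic, Mesoproterozoic, Paleoarchean, Eoarchean; total span 4031 Myr; longest is Mesoproterozoic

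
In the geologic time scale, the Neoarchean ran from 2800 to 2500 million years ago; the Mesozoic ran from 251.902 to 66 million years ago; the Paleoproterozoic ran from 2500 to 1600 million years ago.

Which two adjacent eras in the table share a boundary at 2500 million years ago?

The Neoarchean ends at 2500 million years ago and the Paleoproterozoic begins at 2500 million years ago, so they share that boundary.

Neoarchean and Paleoproterozoic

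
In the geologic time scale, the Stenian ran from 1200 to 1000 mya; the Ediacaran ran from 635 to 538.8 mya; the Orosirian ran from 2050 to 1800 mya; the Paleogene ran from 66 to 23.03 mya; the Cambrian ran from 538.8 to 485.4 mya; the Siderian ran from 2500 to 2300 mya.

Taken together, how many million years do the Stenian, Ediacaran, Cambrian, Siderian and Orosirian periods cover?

Duration is start − end for each: (1200 − 1000) + (635 − 538.8) + (538.8 − 485.4) + (2500 − 2300) + (2050 − 1800).
That is 200 + 96.2 + 53.4 + 200 + 250, which totals 799.6 million years.

799.6 million years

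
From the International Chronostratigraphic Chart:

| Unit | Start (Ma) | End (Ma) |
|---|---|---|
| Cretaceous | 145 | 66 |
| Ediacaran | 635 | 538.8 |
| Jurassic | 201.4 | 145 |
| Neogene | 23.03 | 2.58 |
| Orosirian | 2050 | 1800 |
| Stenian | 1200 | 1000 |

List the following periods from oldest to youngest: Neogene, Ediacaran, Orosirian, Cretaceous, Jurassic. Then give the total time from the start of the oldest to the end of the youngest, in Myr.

From the excerpt: Neogene 23.03–2.58; Ediacaran 635–538.8; Orosirian 2050–1800; Cretaceous 145–66; Jurassic 201.4–145 (Ma).
Larger Ma is earlier, so the oldest is Orosirian and the youngest is Neogene; oldest to youngest: Orosirian, Ediacaran, Jurassic, Cretaceous, Neogene.
Oldest start 2050 minus youngest end 2.58 gives 2047.42 Myr overall.

Orosirian, Ediacaran, Jurassic, Cretaceous, Neogene; total span 2047.42 Myr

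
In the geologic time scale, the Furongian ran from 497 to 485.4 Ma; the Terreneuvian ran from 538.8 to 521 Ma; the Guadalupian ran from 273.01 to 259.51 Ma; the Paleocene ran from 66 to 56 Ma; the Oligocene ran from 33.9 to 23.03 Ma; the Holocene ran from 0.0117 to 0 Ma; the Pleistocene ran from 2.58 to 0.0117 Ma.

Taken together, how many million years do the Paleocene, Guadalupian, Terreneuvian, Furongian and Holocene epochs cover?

52.9117 million years

Duration is start − end for each: (66 − 56) + (273.01 − 259.51) + (538.8 − 521) + (497 − 485.4) + (0.0117 − 0).
That is 10 + 13.5 + 17.8 + 11.6 + 0.0117, which totals 52.9117 million years.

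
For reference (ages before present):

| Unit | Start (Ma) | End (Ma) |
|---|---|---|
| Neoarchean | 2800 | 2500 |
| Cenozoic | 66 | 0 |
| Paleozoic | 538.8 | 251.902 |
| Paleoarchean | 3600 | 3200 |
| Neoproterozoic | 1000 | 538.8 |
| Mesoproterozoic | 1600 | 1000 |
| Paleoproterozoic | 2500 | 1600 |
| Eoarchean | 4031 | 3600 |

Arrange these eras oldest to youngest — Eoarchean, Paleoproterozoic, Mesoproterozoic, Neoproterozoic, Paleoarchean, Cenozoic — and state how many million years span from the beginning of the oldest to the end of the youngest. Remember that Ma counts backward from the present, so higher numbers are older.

From the excerpt: Eoarchean 4031–3600; Paleoproterozoic 2500–1600; Mesoproterozoic 1600–1000; Neoproterozoic 1000–538.8; Paleoarchean 3600–3200; Cenozoic 66–0 (Ma).
Larger Ma is earlier, so the oldest is Eoarchean and the youngest is Cenozoic; oldest to youngest: Eoarchean, Paleoarchean, Paleoproterozoic, Mesoproterozoic, Neoproterozoic, Cenozoic.
Oldest start 4031 minus youngest end 0 gives 4031 Myr overall.

Eoarchean, Paleoarchean, Paleoproterozoic, Mesoproterozoic, Neoproterozoic, Cenozoic; total span 4031 Myr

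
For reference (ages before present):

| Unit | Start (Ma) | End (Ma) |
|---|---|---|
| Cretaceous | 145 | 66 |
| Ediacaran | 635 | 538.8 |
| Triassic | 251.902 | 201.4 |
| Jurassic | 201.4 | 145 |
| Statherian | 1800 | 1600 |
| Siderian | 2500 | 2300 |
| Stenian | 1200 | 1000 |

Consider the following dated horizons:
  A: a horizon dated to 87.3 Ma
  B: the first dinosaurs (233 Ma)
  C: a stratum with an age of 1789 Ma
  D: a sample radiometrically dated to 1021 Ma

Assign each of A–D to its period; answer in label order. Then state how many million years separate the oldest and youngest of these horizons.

A: 87.3 Ma lies in 145–66 Ma, so Cretaceous.
B: 233 Ma lies in 251.902–201.4 Ma, so Triassic.
C: 1789 Ma lies in 1800–1600 Ma, so Statherian.
D: 1021 Ma lies in 1200–1000 Ma, so Stenian.
Oldest = 1789 Ma, youngest = 87.3 Ma → span 1701.7 Myr.

A — Cretaceous; B — Triassic; C — Statherian; D — Stenian; span 1701.7 million years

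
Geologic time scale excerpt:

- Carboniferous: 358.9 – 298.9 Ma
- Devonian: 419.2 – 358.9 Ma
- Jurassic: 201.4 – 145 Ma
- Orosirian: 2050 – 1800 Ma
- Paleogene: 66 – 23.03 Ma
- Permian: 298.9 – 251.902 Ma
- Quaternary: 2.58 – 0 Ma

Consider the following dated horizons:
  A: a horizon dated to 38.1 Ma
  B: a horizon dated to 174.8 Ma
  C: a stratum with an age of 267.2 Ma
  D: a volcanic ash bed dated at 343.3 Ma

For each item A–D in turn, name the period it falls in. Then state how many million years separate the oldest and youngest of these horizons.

A — Paleogene; B — Jurassic; C — Permian; D — Carboniferous; span 305.2 million years

A: 38.1 Ma lies in 66–23.03 Ma, so Paleogene.
B: 174.8 Ma lies in 201.4–145 Ma, so Jurassic.
C: 267.2 Ma lies in 298.9–251.902 Ma, so Permian.
D: 343.3 Ma lies in 358.9–298.9 Ma, so Carboniferous.
Oldest = 343.3 Ma, youngest = 38.1 Ma → span 305.2 Myr.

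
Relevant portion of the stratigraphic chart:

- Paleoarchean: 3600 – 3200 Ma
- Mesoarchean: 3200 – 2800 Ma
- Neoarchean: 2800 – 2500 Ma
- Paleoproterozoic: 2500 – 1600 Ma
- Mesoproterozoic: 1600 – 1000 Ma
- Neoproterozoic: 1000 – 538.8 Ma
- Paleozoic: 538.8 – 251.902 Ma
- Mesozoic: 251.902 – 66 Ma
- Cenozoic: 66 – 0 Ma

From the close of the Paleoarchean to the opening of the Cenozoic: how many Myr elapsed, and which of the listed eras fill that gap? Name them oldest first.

The Paleoarchean closes at 3200 Ma and the Cenozoic opens at 66 Ma, so the interval is 3200 − 66 = 3134 Myr.
An era fits inside if it starts at or after 3200 Ma and ends at or before 66 Ma; oldest first that gives Mesoarchean, Neoarchean, Paleoproterozoic, Mesoproterozoic, Neoproterozoic, Paleozoic, Mesozoic.

3134 million years; Mesoarchean, Neoarchean, Paleoproterozoic, Mesoproterozoic, Neoproterozoic, Paleozoic, Mesozoic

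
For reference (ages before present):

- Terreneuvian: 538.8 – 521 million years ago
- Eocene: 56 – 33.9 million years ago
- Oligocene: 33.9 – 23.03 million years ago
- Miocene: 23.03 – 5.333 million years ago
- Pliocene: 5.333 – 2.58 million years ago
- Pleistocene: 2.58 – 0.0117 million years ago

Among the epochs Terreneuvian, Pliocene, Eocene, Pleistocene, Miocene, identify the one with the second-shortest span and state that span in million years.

Start − end for each: Terreneuvian 538.8 − 521 = 17.8; Pliocene 5.333 − 2.58 = 2.753; Eocene 56 − 33.9 = 22.1; Pleistocene 2.58 − 0.0117 = 2.5683; Miocene 23.03 − 5.333 = 17.697.
Ranking these from shortest: Pleistocene < Pliocene < Miocene < Terreneuvian < Eocene.
Position 2 in that ranking is Pliocene, which lasted 2.753 Myr.

Pliocene, 2.753 million years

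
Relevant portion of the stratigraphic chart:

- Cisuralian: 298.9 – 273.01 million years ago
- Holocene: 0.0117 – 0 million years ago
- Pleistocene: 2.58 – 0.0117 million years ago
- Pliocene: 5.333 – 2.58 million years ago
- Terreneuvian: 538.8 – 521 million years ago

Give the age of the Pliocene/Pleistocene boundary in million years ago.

The Pliocene ends and the Pleistocene begins at 2.58 million years ago.

2.58 million years ago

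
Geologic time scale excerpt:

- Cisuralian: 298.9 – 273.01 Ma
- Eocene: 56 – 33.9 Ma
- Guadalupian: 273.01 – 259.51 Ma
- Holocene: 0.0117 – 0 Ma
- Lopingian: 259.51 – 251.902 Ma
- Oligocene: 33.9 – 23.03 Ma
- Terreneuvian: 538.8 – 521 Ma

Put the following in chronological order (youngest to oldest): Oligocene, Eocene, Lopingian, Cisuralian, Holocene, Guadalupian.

The oldest of these is Cisuralian (starts 298.9 Ma) and the youngest is Holocene (ends 0 Ma).
In between, by decreasing start age: Guadalupian (273.01), Lopingian (259.51), Eocene (56), Oligocene (33.9).
Listing youngest first means reversing that sequence.

Holocene, Oligocene, Eocene, Lopingian, Guadalupian, Cisuralian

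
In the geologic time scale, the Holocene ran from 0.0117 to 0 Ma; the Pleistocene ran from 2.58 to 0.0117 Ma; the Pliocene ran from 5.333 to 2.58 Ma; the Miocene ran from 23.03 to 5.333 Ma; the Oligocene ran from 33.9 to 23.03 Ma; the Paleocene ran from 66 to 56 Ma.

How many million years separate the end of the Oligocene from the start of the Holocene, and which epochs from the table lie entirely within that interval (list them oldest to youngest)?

The Oligocene closes at 23.03 Ma and the Holocene opens at 0.0117 Ma, so the interval is 23.03 − 0.0117 = 23.0183 Myr.
An epoch fits inside if it starts at or after 23.03 Ma and ends at or before 0.0117 Ma; oldest first that gives Miocene, Pliocene, Pleistocene.

23.0183 million years; Miocene, Pliocene, Pleistocene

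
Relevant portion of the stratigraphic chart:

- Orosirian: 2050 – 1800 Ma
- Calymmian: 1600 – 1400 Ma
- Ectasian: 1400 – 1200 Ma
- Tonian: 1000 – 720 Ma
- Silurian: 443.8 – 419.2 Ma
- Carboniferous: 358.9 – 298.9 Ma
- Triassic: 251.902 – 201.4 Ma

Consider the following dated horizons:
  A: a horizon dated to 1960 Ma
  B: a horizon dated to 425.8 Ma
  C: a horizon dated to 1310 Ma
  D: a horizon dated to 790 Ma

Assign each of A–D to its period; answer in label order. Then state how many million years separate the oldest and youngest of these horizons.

A — Orosirian; B — Silurian; C — Ectasian; D — Tonian; span 1534.2 million years

Match each age against the start–end ranges in the excerpt: A = 1960 Ma → Orosirian (2050–1800); B = 425.8 Ma → Silurian (443.8–419.2); C = 1310 Ma → Ectasian (1400–1200); D = 790 Ma → Tonian (1000–720).
The largest age is 1960 Ma and the smallest is 425.8 Ma; their difference is 1534.2 Myr.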